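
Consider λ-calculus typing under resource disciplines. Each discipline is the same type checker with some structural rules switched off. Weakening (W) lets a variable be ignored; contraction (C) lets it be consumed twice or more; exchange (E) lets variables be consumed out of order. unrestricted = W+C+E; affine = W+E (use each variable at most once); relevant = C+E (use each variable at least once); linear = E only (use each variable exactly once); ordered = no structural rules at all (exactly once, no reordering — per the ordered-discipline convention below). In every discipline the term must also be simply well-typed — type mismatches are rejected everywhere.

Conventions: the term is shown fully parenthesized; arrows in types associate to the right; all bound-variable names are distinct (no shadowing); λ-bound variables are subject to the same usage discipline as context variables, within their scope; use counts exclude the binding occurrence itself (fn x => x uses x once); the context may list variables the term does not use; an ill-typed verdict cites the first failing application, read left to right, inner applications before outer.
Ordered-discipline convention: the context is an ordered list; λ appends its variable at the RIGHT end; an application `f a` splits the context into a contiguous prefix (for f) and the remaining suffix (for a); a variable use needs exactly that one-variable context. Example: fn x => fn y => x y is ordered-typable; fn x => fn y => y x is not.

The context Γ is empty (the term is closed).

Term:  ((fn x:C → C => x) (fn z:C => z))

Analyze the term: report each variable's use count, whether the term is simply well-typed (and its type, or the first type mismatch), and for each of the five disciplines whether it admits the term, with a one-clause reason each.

variable uses: x (bound) ×1, z (bound) ×1
use order (left to right): x, z
typing: well-typed — term : C → C
ordered: ✓, one use each (x, z); ordered split holds
linear: ✓, exactly-once usage across x, z
affine: ✓, no duplicate uses among x, z
relevant: ✓, at least one use each (x, z)
unrestricted: ✓, type-checks (C → C) and nothing is barred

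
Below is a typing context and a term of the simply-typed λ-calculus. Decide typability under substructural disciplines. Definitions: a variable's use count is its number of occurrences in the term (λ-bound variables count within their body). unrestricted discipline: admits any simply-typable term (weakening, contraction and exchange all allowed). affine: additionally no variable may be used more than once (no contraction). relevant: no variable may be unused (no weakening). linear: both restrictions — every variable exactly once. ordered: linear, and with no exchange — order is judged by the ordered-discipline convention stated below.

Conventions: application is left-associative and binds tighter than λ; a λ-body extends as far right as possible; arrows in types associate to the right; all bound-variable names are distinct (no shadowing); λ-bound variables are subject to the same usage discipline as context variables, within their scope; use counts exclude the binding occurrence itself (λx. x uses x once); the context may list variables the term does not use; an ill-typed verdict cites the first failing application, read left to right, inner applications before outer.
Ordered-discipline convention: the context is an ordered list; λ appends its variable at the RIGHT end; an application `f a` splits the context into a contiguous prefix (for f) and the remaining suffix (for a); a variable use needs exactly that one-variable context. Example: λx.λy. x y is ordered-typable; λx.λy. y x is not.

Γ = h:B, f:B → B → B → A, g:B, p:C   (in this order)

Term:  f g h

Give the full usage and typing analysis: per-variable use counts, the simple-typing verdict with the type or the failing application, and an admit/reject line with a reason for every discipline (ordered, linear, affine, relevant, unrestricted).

usage: h=1, f=1, g=1, p=0
uses in reading order: f, g, h
typing: well-typed at B → A
ordered: ✗, p never used (weakening)
linear: ✗, p never used (weakening)
affine: ✓, h, f, g, p: no repeats, contraction unneeded
relevant: ✗, p never used (weakening)
unrestricted: ✓, type-checks (B → A) and nothing is barred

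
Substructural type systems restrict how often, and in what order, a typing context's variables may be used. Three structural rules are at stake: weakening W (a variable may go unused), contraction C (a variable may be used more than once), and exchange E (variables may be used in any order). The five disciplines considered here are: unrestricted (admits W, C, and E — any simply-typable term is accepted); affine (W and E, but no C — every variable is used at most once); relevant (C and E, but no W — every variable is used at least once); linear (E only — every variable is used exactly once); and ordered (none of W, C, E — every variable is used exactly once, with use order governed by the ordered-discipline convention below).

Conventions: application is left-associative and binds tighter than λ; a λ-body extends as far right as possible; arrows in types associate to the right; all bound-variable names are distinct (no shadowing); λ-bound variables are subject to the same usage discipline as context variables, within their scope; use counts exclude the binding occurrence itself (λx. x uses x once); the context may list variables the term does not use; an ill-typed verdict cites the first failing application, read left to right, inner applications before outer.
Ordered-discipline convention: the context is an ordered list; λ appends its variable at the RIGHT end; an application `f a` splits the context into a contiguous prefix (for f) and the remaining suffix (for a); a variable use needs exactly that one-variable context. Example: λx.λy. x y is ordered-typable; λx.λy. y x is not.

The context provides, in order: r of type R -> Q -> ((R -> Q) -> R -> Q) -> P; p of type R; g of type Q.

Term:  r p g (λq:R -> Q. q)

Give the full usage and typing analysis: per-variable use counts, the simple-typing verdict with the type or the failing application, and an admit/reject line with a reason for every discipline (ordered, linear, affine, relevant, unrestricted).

counts: r=1, p=1, g=1, q [bound]=1
left-to-right use order: r, p, g, q
typing: well-typed — term : P
ordered: ✓ — r, p, g, q once each; derivable with no W/C/E
linear: ✓ — each of r, p, g, q used exactly once
affine: ✓ — at most one use each (r, p, g, q)
relevant: ✓ — none of r, p, g, q goes unused
unrestricted: ✓ — simply typable at P; W, C, E all held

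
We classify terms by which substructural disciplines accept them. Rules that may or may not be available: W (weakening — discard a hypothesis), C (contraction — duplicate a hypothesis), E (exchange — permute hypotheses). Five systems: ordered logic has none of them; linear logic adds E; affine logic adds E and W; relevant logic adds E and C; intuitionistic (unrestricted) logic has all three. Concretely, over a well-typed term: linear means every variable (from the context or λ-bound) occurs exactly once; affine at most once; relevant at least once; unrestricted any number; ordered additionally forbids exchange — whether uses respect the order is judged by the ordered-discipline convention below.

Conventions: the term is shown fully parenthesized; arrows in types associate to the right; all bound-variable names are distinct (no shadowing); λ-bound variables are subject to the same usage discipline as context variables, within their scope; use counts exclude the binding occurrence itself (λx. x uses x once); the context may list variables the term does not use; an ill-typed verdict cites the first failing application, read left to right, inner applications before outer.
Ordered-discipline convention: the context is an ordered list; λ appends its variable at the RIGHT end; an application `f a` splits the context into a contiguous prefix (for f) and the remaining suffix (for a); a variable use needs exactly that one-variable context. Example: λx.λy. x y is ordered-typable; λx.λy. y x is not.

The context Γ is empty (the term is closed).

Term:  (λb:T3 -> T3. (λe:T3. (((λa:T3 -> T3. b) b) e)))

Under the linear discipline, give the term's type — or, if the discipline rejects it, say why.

not well-typed under linear — repeated use of b ×2; a never used (weakening)
counts: b [bound] ×2, e [bound] ×1, a [bound] ×0
uses in reading order: b, b, e
typing: the term checks, with type (T3 -> T3) -> T3 -> T3
all disciplines: ordered ✗ | linear ✗ | affine ✗ | relevant ✗ | unrestricted ✓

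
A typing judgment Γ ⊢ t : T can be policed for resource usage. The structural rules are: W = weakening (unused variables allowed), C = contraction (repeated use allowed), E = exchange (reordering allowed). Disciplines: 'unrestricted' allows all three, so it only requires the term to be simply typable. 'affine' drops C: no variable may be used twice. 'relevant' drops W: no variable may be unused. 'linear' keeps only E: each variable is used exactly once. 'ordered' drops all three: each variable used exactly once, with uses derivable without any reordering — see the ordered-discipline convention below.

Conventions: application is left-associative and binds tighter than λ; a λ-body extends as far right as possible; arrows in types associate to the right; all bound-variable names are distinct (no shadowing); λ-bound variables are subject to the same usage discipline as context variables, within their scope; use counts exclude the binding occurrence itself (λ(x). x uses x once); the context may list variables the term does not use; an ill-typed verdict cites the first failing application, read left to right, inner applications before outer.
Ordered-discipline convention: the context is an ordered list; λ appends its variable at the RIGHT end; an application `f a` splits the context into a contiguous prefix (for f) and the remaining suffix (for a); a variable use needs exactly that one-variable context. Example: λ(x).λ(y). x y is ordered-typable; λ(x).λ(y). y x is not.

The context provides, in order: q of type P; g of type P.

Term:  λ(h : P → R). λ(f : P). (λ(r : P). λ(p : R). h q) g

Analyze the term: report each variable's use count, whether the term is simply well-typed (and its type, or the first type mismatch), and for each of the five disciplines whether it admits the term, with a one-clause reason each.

variable uses: q ×1; g ×1; h (bound) ×1; f (bound) ×0; r (bound) ×0; p (bound) ×0
uses in reading order: h, q, g
typing: well-typed at (P → R) → P → R → R
ordered: ✗ — f, r, p never used (weakening)
linear: ✗ — f, r, p never used (weakening)
affine: ✓ — q, g, h, f, r, p: no repeats, contraction unneeded
relevant: ✗ — f, r, p never used (weakening)
unrestricted: ✓ — typability at (P → R) → P → R → R is all that's needed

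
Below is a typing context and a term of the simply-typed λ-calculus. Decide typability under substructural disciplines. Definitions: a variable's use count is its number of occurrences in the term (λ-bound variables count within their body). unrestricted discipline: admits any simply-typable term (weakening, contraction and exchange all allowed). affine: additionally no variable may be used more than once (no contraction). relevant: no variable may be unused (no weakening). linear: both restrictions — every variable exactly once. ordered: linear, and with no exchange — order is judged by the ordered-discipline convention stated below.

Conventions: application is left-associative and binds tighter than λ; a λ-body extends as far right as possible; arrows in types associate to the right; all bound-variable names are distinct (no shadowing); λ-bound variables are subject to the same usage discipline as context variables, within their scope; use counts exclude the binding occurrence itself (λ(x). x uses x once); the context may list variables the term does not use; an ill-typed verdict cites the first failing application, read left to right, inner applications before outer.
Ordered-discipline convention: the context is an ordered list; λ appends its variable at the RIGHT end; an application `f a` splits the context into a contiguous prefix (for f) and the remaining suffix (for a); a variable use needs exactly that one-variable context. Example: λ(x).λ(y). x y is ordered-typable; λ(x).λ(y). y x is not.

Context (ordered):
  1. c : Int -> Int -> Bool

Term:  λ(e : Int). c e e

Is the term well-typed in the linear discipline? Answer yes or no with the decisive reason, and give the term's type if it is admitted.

no — uses contraction: e ×2
variable uses: c ×1, e (λ-bound) ×2
uses in reading order: c, e, e
typing: well-typed at Int -> Bool
across the five disciplines: ordered ✗; linear ✗; affine ✗; relevant ✓; unrestricted ✓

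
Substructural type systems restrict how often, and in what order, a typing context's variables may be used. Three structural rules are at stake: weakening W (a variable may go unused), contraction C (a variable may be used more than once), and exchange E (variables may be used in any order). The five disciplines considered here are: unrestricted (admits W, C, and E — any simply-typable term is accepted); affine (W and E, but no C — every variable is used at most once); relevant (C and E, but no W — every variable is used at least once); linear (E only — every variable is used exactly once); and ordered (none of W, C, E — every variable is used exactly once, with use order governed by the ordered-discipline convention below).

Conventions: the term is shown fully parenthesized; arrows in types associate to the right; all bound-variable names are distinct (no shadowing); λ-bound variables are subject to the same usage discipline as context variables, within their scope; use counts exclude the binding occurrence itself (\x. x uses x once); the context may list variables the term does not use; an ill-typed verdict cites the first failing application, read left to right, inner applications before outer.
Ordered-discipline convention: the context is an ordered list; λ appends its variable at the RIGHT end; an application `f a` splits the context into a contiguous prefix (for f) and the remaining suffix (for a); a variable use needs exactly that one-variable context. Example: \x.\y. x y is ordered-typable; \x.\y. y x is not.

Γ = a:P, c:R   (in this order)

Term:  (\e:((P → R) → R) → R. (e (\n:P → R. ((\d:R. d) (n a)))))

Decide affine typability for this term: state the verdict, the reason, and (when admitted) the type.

yes — no duplicate uses among a, c, e, n, d; term : (((P → R) → R) → R) → R
use counts: a: 1×, c: 0×, e (λ-bound): 1×, n (λ-bound): 1×, d (λ-bound): 1×
left-to-right use order: e, d, n, a
typing: ✓ — (((P → R) → R) → R) → R
across the five disciplines: ordered ✗; linear ✗; affine ✓; relevant ✗; unrestricted ✓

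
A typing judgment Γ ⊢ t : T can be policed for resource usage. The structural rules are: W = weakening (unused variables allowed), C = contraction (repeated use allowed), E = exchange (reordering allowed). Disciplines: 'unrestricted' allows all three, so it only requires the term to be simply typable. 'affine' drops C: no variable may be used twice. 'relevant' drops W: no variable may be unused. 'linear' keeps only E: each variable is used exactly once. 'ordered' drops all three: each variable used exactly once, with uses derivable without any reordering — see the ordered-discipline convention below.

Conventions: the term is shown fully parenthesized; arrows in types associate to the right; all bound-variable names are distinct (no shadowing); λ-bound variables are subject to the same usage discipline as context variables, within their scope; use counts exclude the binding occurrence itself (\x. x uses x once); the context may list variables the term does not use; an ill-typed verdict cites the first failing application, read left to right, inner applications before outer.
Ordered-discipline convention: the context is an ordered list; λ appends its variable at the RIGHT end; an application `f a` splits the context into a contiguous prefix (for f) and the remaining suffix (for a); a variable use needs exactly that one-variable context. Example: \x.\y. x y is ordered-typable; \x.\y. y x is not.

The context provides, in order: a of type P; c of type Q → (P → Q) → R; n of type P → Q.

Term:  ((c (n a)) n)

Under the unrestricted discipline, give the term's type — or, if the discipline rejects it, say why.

term : R
usage: a ×1, c ×1, n ×2
order of uses: c, n, a, n
typing: well-typed — term : R
all disciplines: ordered ✗, linear ✗, affine ✗, relevant ✓, unrestricted ✓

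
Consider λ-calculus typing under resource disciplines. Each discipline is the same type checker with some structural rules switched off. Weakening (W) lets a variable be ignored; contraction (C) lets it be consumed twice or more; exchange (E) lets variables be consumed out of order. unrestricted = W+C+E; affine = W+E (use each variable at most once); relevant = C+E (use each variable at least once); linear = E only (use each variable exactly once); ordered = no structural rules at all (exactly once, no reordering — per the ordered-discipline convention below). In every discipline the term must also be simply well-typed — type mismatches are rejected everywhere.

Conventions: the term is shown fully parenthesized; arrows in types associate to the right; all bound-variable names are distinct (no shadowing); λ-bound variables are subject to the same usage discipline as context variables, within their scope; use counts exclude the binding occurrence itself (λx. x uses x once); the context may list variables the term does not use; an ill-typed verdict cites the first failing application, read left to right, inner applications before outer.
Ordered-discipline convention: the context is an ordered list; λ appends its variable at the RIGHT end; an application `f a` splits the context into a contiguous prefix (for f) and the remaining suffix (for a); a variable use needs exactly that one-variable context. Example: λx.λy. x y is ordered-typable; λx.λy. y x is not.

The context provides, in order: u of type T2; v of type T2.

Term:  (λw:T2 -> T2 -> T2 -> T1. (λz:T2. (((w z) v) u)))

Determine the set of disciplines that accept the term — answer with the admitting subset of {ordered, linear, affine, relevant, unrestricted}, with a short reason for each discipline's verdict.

admitted in: linear, affine, relevant, unrestricted
variable uses: u ×1, v ×1, w [bound] ×1, z [bound] ×1
order of uses: w, z, v, u
typing: the term checks, with type (T2 -> T2 -> T2 -> T1) -> T2 -> T1
ordered: ✗ — needs exchange: uses follow w, z, v, u
linear: ✓ — single use per variable (u, v, w, z)
affine: ✓ — u, v, w, z: no repeats, contraction unneeded
relevant: ✓ — none of u, v, w, z goes unused
unrestricted: ✓ — well-typed at (T2 -> T2 -> T2 -> T1) -> T2 -> T1; no restrictions here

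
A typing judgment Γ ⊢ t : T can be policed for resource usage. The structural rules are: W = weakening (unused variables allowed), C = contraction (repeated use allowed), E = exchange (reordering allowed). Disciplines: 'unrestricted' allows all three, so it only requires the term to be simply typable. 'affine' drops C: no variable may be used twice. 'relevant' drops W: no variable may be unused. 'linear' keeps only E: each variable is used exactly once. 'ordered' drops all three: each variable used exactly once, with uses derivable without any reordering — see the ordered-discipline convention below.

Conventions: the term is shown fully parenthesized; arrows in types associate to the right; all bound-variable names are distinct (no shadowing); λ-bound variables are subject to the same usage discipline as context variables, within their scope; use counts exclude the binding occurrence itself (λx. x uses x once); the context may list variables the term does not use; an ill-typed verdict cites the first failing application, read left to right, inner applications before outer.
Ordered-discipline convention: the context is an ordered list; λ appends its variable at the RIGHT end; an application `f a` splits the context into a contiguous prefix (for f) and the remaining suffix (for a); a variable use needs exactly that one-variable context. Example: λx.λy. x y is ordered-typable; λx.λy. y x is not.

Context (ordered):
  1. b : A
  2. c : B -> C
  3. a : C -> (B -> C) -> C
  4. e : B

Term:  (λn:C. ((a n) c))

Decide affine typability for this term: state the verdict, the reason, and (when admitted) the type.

yes — b, c, a, e, n: no repeats, contraction unneeded; term : C -> C
usage: b ×0; c ×1; a ×1; e ×0; n [bound] ×1
uses in reading order: a, n, c
typing: the term checks, with type C -> C
across the five disciplines: ordered ✗ | linear ✗ | affine ✓ | relevant ✗ | unrestricted ✓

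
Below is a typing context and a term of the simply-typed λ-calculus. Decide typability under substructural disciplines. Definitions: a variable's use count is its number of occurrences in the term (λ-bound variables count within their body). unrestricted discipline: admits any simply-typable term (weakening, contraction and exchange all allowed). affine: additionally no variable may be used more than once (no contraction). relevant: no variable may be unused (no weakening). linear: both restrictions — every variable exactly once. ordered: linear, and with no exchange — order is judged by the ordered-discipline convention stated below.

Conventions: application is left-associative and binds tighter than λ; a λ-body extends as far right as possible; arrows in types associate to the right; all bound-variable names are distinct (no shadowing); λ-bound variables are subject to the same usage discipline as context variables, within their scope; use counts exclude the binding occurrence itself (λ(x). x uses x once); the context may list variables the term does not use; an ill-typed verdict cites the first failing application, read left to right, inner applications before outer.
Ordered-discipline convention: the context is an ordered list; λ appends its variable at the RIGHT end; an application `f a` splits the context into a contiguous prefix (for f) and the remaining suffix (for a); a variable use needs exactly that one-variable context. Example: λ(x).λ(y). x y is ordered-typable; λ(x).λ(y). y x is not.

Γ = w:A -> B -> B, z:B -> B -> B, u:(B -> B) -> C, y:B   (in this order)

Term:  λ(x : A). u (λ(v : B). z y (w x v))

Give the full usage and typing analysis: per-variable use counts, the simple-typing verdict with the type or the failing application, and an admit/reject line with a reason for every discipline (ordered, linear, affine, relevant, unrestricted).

use counts: w=1; z=1; u=1; y=1; x (bound)=1; v (bound)=1
uses in reading order: u, z, y, w, x, v
typing: the term checks, with type A -> C
ordered: ✗, use order u, z, y, w, x, v needs exchange
linear: ✓, w, z, u, y, x, v: one use apiece
affine: ✓, w, z, u, y, x, v: no repeats, contraction unneeded
relevant: ✓, every one of w, z, u, y, x, v appears
unrestricted: ✓, typability at A -> C is all that's needed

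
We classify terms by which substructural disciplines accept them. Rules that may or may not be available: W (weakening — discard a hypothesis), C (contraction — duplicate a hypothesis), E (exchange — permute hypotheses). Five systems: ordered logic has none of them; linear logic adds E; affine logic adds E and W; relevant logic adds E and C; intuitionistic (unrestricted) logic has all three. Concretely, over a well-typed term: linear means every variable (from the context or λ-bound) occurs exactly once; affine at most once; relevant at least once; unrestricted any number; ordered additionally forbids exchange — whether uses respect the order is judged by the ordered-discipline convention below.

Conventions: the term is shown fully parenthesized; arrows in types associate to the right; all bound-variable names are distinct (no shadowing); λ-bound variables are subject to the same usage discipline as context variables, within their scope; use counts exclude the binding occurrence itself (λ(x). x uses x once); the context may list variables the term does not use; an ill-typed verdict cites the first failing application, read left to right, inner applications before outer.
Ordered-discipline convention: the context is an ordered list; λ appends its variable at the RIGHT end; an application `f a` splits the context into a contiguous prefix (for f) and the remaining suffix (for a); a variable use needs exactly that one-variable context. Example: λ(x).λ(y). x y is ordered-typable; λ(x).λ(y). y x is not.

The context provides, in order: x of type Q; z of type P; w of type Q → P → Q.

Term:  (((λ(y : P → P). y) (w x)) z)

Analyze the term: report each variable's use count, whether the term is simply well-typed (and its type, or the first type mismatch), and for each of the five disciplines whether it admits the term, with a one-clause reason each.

counts: x ×1, z ×1, w ×1, y (bound) ×1
use order (left to right): y, w, x, z
typing: ill-typed: a function awaiting P → P gets P → Q
ordered ✗ (a type mismatch blocks all five)
linear ✗ (the type mismatch rejects it)
affine ✗ (not simply typable)
relevant ✗ (fails simple typing)
unrestricted ✗ (a type mismatch blocks all five)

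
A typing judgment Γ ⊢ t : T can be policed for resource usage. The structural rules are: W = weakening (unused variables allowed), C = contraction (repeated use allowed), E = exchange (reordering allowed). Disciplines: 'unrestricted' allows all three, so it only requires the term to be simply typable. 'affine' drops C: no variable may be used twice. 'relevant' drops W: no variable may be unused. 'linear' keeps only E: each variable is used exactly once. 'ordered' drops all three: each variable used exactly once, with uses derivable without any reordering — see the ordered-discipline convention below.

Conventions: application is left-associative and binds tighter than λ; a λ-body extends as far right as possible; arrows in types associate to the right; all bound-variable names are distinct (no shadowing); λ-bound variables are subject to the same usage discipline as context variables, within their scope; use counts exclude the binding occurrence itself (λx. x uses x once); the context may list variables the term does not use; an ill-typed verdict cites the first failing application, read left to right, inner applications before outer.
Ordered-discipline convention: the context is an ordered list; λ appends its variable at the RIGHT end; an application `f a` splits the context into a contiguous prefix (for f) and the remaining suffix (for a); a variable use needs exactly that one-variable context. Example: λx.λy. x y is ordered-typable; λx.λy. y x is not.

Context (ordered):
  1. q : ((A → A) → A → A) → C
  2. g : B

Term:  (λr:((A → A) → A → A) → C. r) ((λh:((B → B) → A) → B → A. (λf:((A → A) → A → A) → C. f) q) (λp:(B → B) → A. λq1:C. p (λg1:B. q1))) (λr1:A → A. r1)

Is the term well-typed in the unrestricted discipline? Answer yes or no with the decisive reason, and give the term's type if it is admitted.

no — a type mismatch blocks all five
counts: q ×1, g ×0, r (λ-bound) ×1, h (λ-bound) ×0, f (λ-bound) ×1, p (λ-bound) ×1, q1 (λ-bound) ×1, g1 (λ-bound) ×0, r1 (λ-bound) ×1
order of uses: r, f, q, p, q1, r1
typing: ill-typed: an argument B → C mismatches the expected B → B
summary: ordered ✗; linear ✗; affine ✗; relevant ✗; unrestricted ✗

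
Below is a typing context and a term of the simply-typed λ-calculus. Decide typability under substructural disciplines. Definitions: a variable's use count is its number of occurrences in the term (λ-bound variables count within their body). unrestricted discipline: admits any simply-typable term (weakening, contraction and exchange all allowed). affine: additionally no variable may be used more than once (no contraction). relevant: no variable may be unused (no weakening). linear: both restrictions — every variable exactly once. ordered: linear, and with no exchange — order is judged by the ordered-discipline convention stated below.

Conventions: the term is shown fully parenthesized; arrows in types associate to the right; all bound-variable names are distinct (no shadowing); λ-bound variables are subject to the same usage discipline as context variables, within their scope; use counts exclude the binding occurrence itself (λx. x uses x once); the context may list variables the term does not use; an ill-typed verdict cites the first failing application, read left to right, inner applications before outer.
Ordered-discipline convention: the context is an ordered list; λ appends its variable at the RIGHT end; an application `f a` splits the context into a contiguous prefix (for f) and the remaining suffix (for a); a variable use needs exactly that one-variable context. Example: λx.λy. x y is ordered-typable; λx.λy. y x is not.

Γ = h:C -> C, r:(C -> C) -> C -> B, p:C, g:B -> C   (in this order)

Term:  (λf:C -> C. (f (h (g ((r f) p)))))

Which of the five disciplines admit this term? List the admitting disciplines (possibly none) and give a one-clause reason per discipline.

accepted by: relevant, unrestricted
usage: h: 1×, r: 1×, p: 1×, g: 1×, f (bound): 2×
left-to-right use order: f, h, g, r, f, p
typing: ✓ — (C -> C) -> C
ordered ✗ (needs contraction — f ×2)
linear ✗ (needs contraction — f ×2)
affine ✗ (needs contraction — f ×2)
relevant ✓ (none of h, r, p, g, f goes unused)
unrestricted ✓ (well-typed at (C -> C) -> C; no restrictions here)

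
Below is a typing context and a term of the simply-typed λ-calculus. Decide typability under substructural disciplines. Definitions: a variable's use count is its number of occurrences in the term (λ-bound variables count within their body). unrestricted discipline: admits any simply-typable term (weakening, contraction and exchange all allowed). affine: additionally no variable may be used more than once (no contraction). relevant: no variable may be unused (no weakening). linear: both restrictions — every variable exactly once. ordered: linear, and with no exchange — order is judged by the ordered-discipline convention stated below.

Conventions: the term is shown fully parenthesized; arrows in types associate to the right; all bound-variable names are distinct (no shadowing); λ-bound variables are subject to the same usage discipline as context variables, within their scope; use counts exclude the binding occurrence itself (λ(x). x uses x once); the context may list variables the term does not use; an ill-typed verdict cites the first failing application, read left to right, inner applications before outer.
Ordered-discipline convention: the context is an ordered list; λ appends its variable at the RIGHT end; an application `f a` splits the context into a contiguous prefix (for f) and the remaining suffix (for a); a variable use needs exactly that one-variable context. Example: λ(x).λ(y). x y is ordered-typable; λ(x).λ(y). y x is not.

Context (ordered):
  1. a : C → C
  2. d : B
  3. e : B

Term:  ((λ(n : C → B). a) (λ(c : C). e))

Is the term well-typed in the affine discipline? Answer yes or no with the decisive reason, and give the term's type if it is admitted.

yes — none of a, d, e, n, c used more than once; term : C → C
counts: a=1; d=0; e=1; n (λ-bound)=0; c (λ-bound)=0
use order (left to right): a, e
typing: the term checks, with type C → C
summary: ordered ✗ · linear ✗ · affine ✓ · relevant ✗ · unrestricted ✓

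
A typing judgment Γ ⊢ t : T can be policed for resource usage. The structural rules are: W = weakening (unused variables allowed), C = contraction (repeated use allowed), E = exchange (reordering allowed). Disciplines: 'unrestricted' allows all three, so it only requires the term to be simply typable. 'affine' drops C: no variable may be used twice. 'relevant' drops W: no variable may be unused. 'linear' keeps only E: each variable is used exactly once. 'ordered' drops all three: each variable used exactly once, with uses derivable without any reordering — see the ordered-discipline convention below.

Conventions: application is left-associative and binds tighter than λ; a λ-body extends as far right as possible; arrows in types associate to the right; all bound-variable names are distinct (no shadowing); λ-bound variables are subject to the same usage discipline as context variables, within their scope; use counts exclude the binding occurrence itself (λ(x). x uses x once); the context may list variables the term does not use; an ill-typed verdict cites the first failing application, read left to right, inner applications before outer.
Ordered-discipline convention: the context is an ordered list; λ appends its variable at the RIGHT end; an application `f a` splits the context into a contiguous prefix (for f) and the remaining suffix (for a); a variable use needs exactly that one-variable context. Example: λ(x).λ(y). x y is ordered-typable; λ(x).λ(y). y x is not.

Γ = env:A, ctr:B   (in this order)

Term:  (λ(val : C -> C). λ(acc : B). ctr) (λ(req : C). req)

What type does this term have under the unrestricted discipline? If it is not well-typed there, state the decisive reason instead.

term : B -> B
variable uses: env: 0, ctr: 1, val [bound]: 0, acc [bound]: 0, req [bound]: 1
left-to-right use order: ctr, req
typing: the term checks, with type B -> B
across the five disciplines: ordered ✗; linear ✗; affine ✓; relevant ✗; unrestricted ✓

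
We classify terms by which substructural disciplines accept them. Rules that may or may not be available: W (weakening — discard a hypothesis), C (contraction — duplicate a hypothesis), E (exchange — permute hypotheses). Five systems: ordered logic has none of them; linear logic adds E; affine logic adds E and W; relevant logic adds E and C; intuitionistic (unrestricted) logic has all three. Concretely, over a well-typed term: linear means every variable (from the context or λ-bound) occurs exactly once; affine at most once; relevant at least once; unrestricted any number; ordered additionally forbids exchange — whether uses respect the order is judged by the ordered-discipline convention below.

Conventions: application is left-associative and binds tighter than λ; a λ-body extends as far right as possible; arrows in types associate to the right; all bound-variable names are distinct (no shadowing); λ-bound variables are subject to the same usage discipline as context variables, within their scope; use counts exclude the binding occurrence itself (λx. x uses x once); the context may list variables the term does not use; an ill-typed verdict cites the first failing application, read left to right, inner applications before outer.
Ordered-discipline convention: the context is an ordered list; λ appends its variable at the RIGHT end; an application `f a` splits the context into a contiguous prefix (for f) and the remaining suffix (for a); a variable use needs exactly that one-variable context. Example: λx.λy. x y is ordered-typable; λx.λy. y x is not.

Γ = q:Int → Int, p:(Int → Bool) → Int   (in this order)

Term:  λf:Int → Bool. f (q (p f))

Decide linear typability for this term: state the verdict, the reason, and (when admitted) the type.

no — f ×2 used more than once (contraction)
counts: q: 1, p: 1, f [bound]: 2
left-to-right use order: f, q, p, f
typing: well-typed at (Int → Bool) → Bool
across the five disciplines: ordered ✗ | linear ✗ | affine ✗ | relevant ✓ | unrestricted ✓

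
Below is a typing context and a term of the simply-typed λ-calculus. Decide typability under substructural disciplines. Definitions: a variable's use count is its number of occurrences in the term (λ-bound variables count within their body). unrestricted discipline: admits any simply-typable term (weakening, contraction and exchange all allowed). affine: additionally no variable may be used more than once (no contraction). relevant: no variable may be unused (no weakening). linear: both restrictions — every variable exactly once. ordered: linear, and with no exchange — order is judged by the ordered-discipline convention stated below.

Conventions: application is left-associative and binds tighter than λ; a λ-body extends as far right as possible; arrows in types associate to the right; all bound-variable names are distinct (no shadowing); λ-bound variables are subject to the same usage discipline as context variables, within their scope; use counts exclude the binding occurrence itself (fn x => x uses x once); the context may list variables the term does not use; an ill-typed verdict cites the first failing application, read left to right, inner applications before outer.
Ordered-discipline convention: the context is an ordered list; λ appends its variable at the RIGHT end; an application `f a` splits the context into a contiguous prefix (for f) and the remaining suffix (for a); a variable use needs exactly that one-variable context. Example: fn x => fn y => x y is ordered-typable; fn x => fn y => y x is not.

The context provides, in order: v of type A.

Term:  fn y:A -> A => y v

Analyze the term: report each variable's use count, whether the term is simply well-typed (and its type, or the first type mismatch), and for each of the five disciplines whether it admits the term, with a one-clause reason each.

counts: v: 1×, y [bound]: 1×
order of uses: y, v
typing: well-typed at (A -> A) -> A
ordered ✗ (no ordered split (uses run y, v))
linear ✓ (each of v, y used exactly once)
affine ✓ (no duplicate uses among v, y)
relevant ✓ (v, y: all used, weakening unneeded)
unrestricted ✓ (typability at (A -> A) -> A is all that's needed)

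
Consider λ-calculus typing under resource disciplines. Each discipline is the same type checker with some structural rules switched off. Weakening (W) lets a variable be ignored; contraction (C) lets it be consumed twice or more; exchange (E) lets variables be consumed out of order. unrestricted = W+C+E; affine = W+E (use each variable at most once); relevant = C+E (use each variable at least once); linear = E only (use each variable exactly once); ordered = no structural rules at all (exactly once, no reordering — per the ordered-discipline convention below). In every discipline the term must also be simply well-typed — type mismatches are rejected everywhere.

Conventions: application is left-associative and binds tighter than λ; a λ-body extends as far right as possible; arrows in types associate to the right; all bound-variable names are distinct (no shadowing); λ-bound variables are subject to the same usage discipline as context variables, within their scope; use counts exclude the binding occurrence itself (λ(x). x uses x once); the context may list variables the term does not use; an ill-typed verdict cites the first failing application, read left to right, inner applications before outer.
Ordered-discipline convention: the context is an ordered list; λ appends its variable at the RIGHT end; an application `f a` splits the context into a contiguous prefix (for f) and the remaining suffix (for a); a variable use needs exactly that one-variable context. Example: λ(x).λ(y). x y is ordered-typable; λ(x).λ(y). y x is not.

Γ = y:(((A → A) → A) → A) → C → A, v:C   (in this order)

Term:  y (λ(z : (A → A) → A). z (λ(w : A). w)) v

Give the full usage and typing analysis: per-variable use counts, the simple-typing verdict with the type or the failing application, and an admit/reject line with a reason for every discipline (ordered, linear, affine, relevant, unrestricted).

variable uses: y ×1; v ×1; z [bound] ×1; w [bound] ×1
left-to-right use order: y, z, w, v
typing: ✓ — A
ordered: ✓, one use each (y, v, z, w); ordered split holds
linear: ✓, y, v, z, w: one use apiece
affine: ✓, no duplicate uses among y, v, z, w
relevant: ✓, at least one use each (y, v, z, w)
unrestricted: ✓, simply typable at A; W, C, E all held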